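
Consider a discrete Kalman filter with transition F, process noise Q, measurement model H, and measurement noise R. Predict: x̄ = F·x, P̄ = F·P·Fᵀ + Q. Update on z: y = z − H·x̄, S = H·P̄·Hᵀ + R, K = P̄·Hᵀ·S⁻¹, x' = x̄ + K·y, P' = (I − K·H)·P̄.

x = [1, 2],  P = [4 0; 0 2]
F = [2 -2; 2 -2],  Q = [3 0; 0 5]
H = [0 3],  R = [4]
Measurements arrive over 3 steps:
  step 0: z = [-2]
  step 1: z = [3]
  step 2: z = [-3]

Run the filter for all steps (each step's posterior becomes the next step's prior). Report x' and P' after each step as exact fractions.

step 0: x̄ = F·x = [-2, -2]
step 0: P̄ = F·P·Fᵀ + Q = [27 24; 24 29]
step 0: y = z − H·x̄ = [4]
step 0: S = H·P̄·Hᵀ + R = [265]
step 0: K = P̄·Hᵀ·S⁻¹ = [72/265; 87/265]
step 0: x' = x̄ + K·y = [-242/265, -182/265]
step 0: P' = (I − K·H)·P̄ = [1971/265 96/265; 96/265 116/265]
step 1: x̄ = F·x = [-24/53, -24/53]
step 1: P̄ = F·P·Fᵀ + Q = [1675/53 1516/53; 1516/53 1781/53]
step 1: y = z − H·x̄ = [231/53]
step 1: S = H·P̄·Hᵀ + R = [16241/53]
step 1: K = P̄·Hᵀ·S⁻¹ = [4548/16241; 5343/16241]
step 1: x' = x̄ + K·y = [12468/16241, 15933/16241]
step 1: P' = (I − K·H)·P̄ = [123007/16241 6064/16241; 6064/16241 7124/16241]
step 2: x̄ = F·x = [-6930/16241, -6930/16241]
step 2: P̄ = F·P·Fᵀ + Q = [520735/16241 472012/16241; 472012/16241 553217/16241]
step 2: y = z − H·x̄ = [-27933/16241]
step 2: S = H·P̄·Hᵀ + R = [5043917/16241]
step 2: K = P̄·Hᵀ·S⁻¹ = [1416036/5043917; 1659651/5043917]
step 2: x' = x̄ + K·y = [-4587678/5043917, -5006673/5043917]
step 2: P' = (I − K·H)·P̄ = [38260339/5043917 1888048/5043917; 1888048/5043917 2212868/5043917]

step 0: x' = [-242/265, -182/265], P' = [1971/265 96/265; 96/265 116/265]
step 1: x' = [12468/16241, 15933/16241], P' = [123007/16241 6064/16241; 6064/16241 7124/16241]
step 2: x' = [-4587678/5043917, -5006673/5043917], P' = [38260339/5043917 1888048/5043917; 1888048/5043917 2212868/5043917]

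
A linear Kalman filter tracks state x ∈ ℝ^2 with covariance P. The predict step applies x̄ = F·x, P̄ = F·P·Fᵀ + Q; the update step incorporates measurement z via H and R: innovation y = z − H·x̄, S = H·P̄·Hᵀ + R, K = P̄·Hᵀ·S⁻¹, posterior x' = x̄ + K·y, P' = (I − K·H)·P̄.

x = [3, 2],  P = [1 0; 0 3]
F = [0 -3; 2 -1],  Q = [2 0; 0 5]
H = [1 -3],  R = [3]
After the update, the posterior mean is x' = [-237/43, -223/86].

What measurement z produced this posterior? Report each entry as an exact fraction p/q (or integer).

z = [3]

x̄ = F·x = [-6, 4]
P̄ = F·P·Fᵀ + Q = [29 9; 9 12]
S = H·P̄·Hᵀ + R = [86]
K = P̄·Hᵀ·S⁻¹ = [1/43; -27/86]
x' − x̄ = [21/43, -567/86] = K·y
y = (KᵀK)⁻¹·Kᵀ·(x' − x̄) = [21]
z = y + H·x̄ = [21] + [-18] = [3]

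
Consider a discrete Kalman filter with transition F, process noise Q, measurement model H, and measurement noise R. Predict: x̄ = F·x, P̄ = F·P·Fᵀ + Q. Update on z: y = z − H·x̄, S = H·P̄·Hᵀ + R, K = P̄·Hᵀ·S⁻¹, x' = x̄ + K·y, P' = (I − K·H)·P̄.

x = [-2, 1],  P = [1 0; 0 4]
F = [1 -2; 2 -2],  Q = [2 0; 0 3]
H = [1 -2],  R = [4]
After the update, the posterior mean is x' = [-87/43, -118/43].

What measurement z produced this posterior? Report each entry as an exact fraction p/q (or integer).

z = [3]

x̄ = F·x = [-4, -6]
P̄ = F·P·Fᵀ + Q = [19 18; 18 23]
S = H·P̄·Hᵀ + R = [43]
K = P̄·Hᵀ·S⁻¹ = [-17/43; -28/43]
x' − x̄ = [85/43, 140/43] = K·y
y = (KᵀK)⁻¹·Kᵀ·(x' − x̄) = [-5]
z = y + H·x̄ = [-5] + [8] = [3]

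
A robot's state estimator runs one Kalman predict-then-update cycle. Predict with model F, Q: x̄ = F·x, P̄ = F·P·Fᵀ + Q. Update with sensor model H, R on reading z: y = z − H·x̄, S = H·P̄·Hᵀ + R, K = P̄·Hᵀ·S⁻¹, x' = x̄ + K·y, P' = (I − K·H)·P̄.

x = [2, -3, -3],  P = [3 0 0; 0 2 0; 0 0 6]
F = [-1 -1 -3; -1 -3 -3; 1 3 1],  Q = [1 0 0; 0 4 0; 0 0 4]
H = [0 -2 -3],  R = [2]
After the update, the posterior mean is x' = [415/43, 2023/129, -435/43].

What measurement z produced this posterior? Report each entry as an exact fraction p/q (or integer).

x̄ = F·x = [10, 16, -10]
P̄ = F·P·Fᵀ + Q = [60 63 -27; 63 79 -39; -27 -39 31]
S = H·P̄·Hᵀ + R = [129]
K = P̄·Hᵀ·S⁻¹ = [-15/43; -41/129; -5/43]
x' − x̄ = [-15/43, -41/129, -5/43] = K·y
y = (KᵀK)⁻¹·Kᵀ·(x' − x̄) = [1]
z = y + H·x̄ = [1] + [-2] = [-1]

z = [-1]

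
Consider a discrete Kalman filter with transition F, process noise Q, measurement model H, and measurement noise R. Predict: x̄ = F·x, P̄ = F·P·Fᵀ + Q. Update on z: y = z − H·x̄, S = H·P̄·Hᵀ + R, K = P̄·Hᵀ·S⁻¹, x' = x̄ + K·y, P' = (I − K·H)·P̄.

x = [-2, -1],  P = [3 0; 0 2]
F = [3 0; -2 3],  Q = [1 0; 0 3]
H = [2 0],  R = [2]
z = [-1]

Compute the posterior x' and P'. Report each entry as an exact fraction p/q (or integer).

x' = [-34/57, -47/19]
P' = [28/57 -6/19; -6/19 411/19]

x̄ = F·x = [-6, 1]
P̄ = F·P·Fᵀ + Q = [28 -18; -18 33]
y = z − H·x̄ = [11]
S = H·P̄·Hᵀ + R = [114]
K = P̄·Hᵀ·S⁻¹ = [28/57; -6/19]
x' = x̄ + K·y = [-34/57, -47/19]
P' = (I − K·H)·P̄ = [28/57 -6/19; -6/19 411/19]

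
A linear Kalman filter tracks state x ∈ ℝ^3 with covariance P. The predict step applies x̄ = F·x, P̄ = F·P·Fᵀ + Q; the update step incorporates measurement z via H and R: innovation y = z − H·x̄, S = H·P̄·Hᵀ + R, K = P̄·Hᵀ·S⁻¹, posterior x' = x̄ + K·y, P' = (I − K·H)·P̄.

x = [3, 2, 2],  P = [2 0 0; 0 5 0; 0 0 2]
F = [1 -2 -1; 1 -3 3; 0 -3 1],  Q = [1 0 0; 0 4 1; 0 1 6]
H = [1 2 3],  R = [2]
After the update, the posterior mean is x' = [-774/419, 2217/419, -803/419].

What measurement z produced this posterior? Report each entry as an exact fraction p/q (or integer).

x̄ = F·x = [-3, 3, -4]
P̄ = F·P·Fᵀ + Q = [25 26 28; 26 69 52; 28 52 53]
S = H·P̄·Hᵀ + R = [1676]
K = P̄·Hᵀ·S⁻¹ = [161/1676; 80/419; 291/1676]
x' − x̄ = [483/419, 960/419, 873/419] = K·y
y = (KᵀK)⁻¹·Kᵀ·(x' − x̄) = [12]
z = y + H·x̄ = [12] + [-9] = [3]

z = [3]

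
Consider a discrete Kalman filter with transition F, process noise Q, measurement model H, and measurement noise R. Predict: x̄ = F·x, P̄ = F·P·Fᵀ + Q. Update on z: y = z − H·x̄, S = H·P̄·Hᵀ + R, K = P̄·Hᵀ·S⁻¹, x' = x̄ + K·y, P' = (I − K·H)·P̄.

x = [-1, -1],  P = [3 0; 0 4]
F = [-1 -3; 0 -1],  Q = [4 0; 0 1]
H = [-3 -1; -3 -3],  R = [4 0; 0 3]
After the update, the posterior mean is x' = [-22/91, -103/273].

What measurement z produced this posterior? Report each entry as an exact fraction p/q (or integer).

x̄ = F·x = [4, 1]
P̄ = F·P·Fᵀ + Q = [43 12; 12 5]
S = H·P̄·Hᵀ + R = [468 546; 546 651]
K = P̄·Hᵀ·S⁻¹ = [-27/104 -1/28; 55/312 -19/84]
x' − x̄ = [-386/91, -376/273] = K·y
y = (KᵀK)⁻¹·Kᵀ·(x' − x̄) = [14, 17]
z = y + H·x̄ = [14, 17] + [-13, -15] = [1, 2]

z = [1, 2]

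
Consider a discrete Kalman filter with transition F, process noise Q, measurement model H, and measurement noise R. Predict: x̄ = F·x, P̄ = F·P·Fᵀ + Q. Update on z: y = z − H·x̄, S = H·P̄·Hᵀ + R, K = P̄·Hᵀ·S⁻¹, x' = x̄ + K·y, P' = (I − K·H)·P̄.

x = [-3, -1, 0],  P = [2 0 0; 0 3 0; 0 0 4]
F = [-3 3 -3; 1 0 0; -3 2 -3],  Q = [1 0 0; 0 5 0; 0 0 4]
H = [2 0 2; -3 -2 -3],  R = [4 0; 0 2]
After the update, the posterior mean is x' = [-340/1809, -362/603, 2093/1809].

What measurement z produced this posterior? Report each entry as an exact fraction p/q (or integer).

x̄ = F·x = [6, -3, 7]
P̄ = F·P·Fᵀ + Q = [82 -6 72; -6 7 -6; 72 -6 70]
S = H·P̄·Hᵀ + R = [1188 -1728; -1728 2550]
K = P̄·Hᵀ·S⁻¹ = [325/1809 -11/201; -322/603 -71/201; 367/1809 -5/201]
x' − x̄ = [-11194/1809, 1447/603, -10570/1809] = K·y
y = (KᵀK)⁻¹·Kᵀ·(x' − x̄) = [-25, 31]
z = y + H·x̄ = [-25, 31] + [26, -33] = [1, -2]

z = [1, -2]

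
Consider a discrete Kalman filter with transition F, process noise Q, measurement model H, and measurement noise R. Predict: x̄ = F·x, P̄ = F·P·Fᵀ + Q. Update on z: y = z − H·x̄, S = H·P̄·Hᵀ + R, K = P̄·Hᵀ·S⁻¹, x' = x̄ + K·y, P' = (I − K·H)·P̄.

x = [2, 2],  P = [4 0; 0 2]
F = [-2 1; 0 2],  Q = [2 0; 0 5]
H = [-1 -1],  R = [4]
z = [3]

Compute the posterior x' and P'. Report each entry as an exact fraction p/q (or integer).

x̄ = F·x = [-2, 4]
P̄ = F·P·Fᵀ + Q = [20 4; 4 13]
y = z − H·x̄ = [5]
S = H·P̄·Hᵀ + R = [45]
K = P̄·Hᵀ·S⁻¹ = [-8/15; -17/45]
x' = x̄ + K·y = [-14/3, 19/9]
P' = (I − K·H)·P̄ = [36/5 -76/15; -76/15 296/45]

x' = [-14/3, 19/9]
P' = [36/5 -76/15; -76/15 296/45]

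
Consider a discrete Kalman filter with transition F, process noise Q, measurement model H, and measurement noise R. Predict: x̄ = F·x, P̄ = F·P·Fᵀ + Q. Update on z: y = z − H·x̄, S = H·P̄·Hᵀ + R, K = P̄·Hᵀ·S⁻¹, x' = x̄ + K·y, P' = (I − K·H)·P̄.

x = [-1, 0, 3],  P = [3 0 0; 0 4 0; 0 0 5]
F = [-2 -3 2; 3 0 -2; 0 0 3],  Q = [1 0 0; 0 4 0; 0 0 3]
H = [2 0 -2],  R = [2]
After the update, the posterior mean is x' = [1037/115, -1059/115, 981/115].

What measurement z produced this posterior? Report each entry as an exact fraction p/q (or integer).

x̄ = F·x = [8, -9, 9]
P̄ = F·P·Fᵀ + Q = [69 -38 30; -38 51 -30; 30 -30 48]
S = H·P̄·Hᵀ + R = [230]
K = P̄·Hᵀ·S⁻¹ = [39/115; -8/115; -18/115]
x' − x̄ = [117/115, -24/115, -54/115] = K·y
y = (KᵀK)⁻¹·Kᵀ·(x' − x̄) = [3]
z = y + H·x̄ = [3] + [-2] = [1]

z = [1]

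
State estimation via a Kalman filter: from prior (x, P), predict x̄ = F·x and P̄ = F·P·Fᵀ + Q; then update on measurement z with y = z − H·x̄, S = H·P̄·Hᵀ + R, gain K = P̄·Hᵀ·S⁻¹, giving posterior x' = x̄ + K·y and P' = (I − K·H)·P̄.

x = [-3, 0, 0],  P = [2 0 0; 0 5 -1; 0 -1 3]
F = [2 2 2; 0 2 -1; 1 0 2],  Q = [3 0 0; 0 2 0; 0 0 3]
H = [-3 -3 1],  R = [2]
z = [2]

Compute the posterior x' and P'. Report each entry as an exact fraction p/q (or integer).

x' = [-3117/799, 1729/799, -2540/799]
P' = [11324/799 -7569/799 11007/799; -7569/799 5482/799 -6527/799; 11007/799 -6527/799 13462/799]

x̄ = F·x = [-6, 0, -3]
P̄ = F·P·Fᵀ + Q = [35 12 12; 12 29 -10; 12 -10 17]
y = z − H·x̄ = [-13]
S = H·P̄·Hᵀ + R = [799]
K = P̄·Hᵀ·S⁻¹ = [-129/799; -133/799; 11/799]
x' = x̄ + K·y = [-3117/799, 1729/799, -2540/799]
P' = (I − K·H)·P̄ = [11324/799 -7569/799 11007/799; -7569/799 5482/799 -6527/799; 11007/799 -6527/799 13462/799]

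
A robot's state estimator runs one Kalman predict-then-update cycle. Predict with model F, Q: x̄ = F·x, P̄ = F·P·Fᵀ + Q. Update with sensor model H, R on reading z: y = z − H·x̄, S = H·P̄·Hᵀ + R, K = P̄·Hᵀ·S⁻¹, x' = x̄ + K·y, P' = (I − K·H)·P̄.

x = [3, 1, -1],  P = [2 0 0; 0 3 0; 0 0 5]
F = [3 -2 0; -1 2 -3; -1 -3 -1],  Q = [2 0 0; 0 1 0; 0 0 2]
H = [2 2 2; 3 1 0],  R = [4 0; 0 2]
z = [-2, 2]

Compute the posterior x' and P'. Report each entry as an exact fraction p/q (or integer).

x̄ = F·x = [7, 2, -5]
P̄ = F·P·Fᵀ + Q = [32 -18 12; -18 60 -1; 12 -1 36]
y = z − H·x̄ = [-10, -21]
S = H·P̄·Hᵀ + R = [460 238; 238 242]
K = P̄·Hᵀ·S⁻¹ = [-1495/13669 5876/13669; 4604/13669 -4189/13669; 7209/27338 -1568/13669]
x' = x̄ + K·y = [-12763/13669, 69267/13669, -71462/13669]
P' = (I − K·H)·P̄ = [56820/13669 -158708/13669 98898/13669; -158708/13669 467746/13669 -299830/13669; 98898/13669 -299830/13669 208141/13669]

x' = [-12763/13669, 69267/13669, -71462/13669]
P' = [56820/13669 -158708/13669 98898/13669; -158708/13669 467746/13669 -299830/13669; 98898/13669 -299830/13669 208141/13669]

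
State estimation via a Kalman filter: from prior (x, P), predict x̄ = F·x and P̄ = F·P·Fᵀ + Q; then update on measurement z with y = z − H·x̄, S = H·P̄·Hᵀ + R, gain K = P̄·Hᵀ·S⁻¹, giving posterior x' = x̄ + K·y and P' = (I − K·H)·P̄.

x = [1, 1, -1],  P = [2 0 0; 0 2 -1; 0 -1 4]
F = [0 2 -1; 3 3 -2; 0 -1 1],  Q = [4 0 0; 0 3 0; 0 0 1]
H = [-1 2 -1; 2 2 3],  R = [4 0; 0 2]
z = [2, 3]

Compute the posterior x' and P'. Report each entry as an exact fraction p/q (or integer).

x̄ = F·x = [3, 8, -2]
P̄ = F·P·Fᵀ + Q = [20 27 -11; 27 67 -19; -11 -19 9]
y = z − H·x̄ = [-13, -13]
S = H·P̄·Hᵀ + R = [247 234; 234 287]
K = P̄·Hᵀ·S⁻¹ = [-1359/16133 349/1241; 324/949 13/73; -2610/16133 21/1241]
x' = x̄ + K·y = [545/1241, 91/73, -145/1241]
P' = (I − K·H)·P̄ = [107058/16133 734/949 -76666/16133; 734/949 620/949 -790/949; -76666/16133 -790/949 60246/16133]

x' = [545/1241, 91/73, -145/1241]
P' = [107058/16133 734/949 -76666/16133; 734/949 620/949 -790/949; -76666/16133 -790/949 60246/16133]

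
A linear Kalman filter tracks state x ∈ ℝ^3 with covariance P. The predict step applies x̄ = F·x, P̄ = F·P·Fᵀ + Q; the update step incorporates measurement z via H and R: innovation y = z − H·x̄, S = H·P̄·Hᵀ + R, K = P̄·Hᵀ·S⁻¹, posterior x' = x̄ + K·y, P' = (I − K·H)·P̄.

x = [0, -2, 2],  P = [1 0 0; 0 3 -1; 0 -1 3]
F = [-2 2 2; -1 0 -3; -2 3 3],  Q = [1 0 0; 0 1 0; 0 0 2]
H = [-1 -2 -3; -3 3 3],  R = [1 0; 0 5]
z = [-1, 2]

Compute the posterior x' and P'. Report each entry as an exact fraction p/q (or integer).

x' = [-12868/87571, -1233/87571, 34084/87571]
P' = [35824/87571 55997/87571 -42678/87571; 55997/87571 387587/87571 -279610/87571; -42678/87571 -279610/87571 209842/87571]

x̄ = F·x = [0, -6, 0]
P̄ = F·P·Fᵀ + Q = [21 -10 28; -10 29 -16; 28 -16 42]
y = z − H·x̄ = [-13, 20]
S = H·P̄·Hᵀ + R = [452 -111; -111 221]
K = P̄·Hᵀ·S⁻¹ = [-19784/87571 -13503/87571; 7659/87571 31188/87571; -27628/87571 -16254/87571]
x' = x̄ + K·y = [-12868/87571, -1233/87571, 34084/87571]
P' = (I − K·H)·P̄ = [35824/87571 55997/87571 -42678/87571; 55997/87571 387587/87571 -279610/87571; -42678/87571 -279610/87571 209842/87571]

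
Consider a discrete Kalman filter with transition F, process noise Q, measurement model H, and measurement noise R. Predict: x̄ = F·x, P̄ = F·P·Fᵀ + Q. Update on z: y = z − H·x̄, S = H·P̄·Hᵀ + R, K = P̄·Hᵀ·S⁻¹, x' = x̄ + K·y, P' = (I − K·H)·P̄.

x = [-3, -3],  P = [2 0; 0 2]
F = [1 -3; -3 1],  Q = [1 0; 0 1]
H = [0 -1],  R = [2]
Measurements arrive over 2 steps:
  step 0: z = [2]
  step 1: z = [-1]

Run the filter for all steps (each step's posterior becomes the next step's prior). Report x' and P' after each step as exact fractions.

step 0: x̄ = F·x = [6, 6]
step 0: P̄ = F·P·Fᵀ + Q = [21 -12; -12 21]
step 0: y = z − H·x̄ = [8]
step 0: S = H·P̄·Hᵀ + R = [23]
step 0: K = P̄·Hᵀ·S⁻¹ = [12/23; -21/23]
step 0: x' = x̄ + K·y = [234/23, -30/23]
step 0: P' = (I − K·H)·P̄ = [339/23 -24/23; -24/23 42/23]
step 1: x̄ = F·x = [324/23, -732/23]
step 1: P̄ = F·P·Fᵀ + Q = [884/23 -1383/23; -1383/23 3260/23]
step 1: y = z − H·x̄ = [-755/23]
step 1: S = H·P̄·Hᵀ + R = [3306/23]
step 1: K = P̄·Hᵀ·S⁻¹ = [461/1102; -1630/1653]
step 1: x' = x̄ + K·y = [391/1102, 898/1653]
step 1: P' = (I − K·H)·P̄ = [14635/1102 -461/551; -461/551 3260/1653]

step 0: x' = [234/23, -30/23], P' = [339/23 -24/23; -24/23 42/23]
step 1: x' = [391/1102, 898/1653], P' = [14635/1102 -461/551; -461/551 3260/1653]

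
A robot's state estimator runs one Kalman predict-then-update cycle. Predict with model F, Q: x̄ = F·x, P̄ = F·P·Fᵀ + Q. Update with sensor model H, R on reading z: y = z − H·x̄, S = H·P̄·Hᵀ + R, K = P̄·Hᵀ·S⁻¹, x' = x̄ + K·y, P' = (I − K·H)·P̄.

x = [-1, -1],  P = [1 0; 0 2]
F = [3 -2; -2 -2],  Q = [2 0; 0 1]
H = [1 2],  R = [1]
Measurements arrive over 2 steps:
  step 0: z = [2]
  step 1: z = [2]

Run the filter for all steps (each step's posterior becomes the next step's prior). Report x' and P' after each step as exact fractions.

step 0: x' = [-39/16, 9/4], P' = [991/80 -121/20; -121/20 16/5]
step 1: x' = [2419/261, -976/261], P' = [185683/4959 -88840/4959; -88840/4959 43639/4959]

step 0: x̄ = F·x = [-1, 4]
step 0: P̄ = F·P·Fᵀ + Q = [19 2; 2 13]
step 0: y = z − H·x̄ = [-5]
step 0: S = H·P̄·Hᵀ + R = [80]
step 0: K = P̄·Hᵀ·S⁻¹ = [23/80; 7/20]
step 0: x' = x̄ + K·y = [-39/16, 9/4]
step 0: P' = (I − K·H)·P̄ = [991/80 -121/20; -121/20 16/5]
step 1: x̄ = F·x = [-189/16, 3/8]
step 1: P̄ = F·P·Fᵀ + Q = [15911/80 -1977/40; -1977/40 299/20]
step 1: y = z − H·x̄ = [209/16]
step 1: S = H·P̄·Hᵀ + R = [4959/80]
step 1: K = P̄·Hᵀ·S⁻¹ = [8003/4959; -1562/4959]
step 1: x' = x̄ + K·y = [2419/261, -976/261]
step 1: P' = (I − K·H)·P̄ = [185683/4959 -88840/4959; -88840/4959 43639/4959]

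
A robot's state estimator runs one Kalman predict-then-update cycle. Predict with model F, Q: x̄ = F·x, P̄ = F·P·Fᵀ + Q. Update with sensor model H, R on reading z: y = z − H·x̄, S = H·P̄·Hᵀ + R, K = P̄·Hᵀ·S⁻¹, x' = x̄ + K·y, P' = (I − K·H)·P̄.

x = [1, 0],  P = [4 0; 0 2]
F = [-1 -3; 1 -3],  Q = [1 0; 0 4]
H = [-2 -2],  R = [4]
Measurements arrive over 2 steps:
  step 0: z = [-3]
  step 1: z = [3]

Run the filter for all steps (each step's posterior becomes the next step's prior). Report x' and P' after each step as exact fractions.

step 0: x' = [-15/52, 23/13], P' = [425/78 -194/39; -194/39 214/39]
step 1: x' = [-185/98, 605/1764], P' = [289/147 -159/98; -159/98 6017/2646]

step 0: x̄ = F·x = [-1, 1]
step 0: P̄ = F·P·Fᵀ + Q = [23 14; 14 26]
step 0: y = z − H·x̄ = [-3]
step 0: S = H·P̄·Hᵀ + R = [312]
step 0: K = P̄·Hᵀ·S⁻¹ = [-37/156; -10/39]
step 0: x' = x̄ + K·y = [-15/52, 23/13]
step 0: P' = (I − K·H)·P̄ = [425/78 -194/39; -194/39 214/39]
step 1: x̄ = F·x = [-261/52, -291/52]
step 1: P̄ = F·P·Fᵀ + Q = [2027/78 3427/78; 3427/78 6917/78]
step 1: y = z − H·x̄ = [-237/13]
step 1: S = H·P̄·Hᵀ + R = [10584/13]
step 1: K = P̄·Hᵀ·S⁻¹ = [-101/588; -431/1323]
step 1: x' = x̄ + K·y = [-185/98, 605/1764]
step 1: P' = (I − K·H)·P̄ = [289/147 -159/98; -159/98 6017/2646]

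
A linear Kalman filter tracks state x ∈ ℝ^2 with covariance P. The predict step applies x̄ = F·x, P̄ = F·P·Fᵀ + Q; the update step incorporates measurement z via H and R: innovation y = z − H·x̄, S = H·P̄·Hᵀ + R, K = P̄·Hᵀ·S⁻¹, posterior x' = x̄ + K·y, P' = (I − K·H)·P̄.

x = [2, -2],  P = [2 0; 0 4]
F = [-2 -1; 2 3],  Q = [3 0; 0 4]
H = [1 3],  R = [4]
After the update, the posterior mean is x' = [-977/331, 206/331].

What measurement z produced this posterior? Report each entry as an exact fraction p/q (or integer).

x̄ = F·x = [-2, -2]
P̄ = F·P·Fᵀ + Q = [15 -20; -20 48]
S = H·P̄·Hᵀ + R = [331]
K = P̄·Hᵀ·S⁻¹ = [-45/331; 124/331]
x' − x̄ = [-315/331, 868/331] = K·y
y = (KᵀK)⁻¹·Kᵀ·(x' − x̄) = [7]
z = y + H·x̄ = [7] + [-8] = [-1]

z = [-1]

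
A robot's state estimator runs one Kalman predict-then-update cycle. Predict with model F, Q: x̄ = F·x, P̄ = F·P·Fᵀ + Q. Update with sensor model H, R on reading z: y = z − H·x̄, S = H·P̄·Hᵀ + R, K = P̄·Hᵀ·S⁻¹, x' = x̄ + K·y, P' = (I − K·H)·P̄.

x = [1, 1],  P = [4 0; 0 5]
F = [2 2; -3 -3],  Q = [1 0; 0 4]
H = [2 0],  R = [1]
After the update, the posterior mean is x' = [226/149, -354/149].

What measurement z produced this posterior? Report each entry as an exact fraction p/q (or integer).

x̄ = F·x = [4, -6]
P̄ = F·P·Fᵀ + Q = [37 -54; -54 85]
S = H·P̄·Hᵀ + R = [149]
K = P̄·Hᵀ·S⁻¹ = [74/149; -108/149]
x' − x̄ = [-370/149, 540/149] = K·y
y = (KᵀK)⁻¹·Kᵀ·(x' − x̄) = [-5]
z = y + H·x̄ = [-5] + [8] = [3]

z = [3]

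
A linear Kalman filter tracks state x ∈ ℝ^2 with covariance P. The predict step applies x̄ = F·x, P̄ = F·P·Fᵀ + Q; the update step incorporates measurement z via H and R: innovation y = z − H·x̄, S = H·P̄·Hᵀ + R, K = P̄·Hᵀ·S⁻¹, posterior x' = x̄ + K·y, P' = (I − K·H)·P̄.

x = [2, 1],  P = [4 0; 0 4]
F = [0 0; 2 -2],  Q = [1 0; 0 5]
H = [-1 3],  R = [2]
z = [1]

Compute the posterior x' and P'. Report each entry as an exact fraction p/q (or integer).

x' = [5/336, 39/112]
P' = [335/336 37/112; 37/112 37/112]

x̄ = F·x = [0, 2]
P̄ = F·P·Fᵀ + Q = [1 0; 0 37]
y = z − H·x̄ = [-5]
S = H·P̄·Hᵀ + R = [336]
K = P̄·Hᵀ·S⁻¹ = [-1/336; 37/112]
x' = x̄ + K·y = [5/336, 39/112]
P' = (I − K·H)·P̄ = [335/336 37/112; 37/112 37/112]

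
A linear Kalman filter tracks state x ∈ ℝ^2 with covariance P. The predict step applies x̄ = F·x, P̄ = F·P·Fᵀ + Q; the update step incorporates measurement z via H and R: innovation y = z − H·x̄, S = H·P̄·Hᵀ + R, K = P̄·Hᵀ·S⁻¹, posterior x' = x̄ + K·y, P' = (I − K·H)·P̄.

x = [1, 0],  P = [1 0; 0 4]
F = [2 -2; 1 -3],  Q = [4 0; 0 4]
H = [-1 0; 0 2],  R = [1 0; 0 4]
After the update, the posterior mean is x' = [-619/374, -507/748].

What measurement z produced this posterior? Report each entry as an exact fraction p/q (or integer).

z = [2, -1]

x̄ = F·x = [2, 1]
P̄ = F·P·Fᵀ + Q = [24 26; 26 41]
S = H·P̄·Hᵀ + R = [25 -52; -52 168]
K = P̄·Hᵀ·S⁻¹ = [-166/187 13/374; -13/187 349/748]
x' − x̄ = [-1367/374, -1255/748] = K·y
y = (KᵀK)⁻¹·Kᵀ·(x' − x̄) = [4, -3]
z = y + H·x̄ = [4, -3] + [-2, 2] = [2, -1]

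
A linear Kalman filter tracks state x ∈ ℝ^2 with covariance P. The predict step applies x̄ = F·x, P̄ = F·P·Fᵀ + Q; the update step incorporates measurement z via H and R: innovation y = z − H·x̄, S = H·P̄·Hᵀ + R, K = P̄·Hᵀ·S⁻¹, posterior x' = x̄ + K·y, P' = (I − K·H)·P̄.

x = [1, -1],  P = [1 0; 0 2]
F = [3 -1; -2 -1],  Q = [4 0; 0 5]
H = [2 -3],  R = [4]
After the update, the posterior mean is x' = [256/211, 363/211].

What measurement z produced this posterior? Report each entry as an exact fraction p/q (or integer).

x̄ = F·x = [4, -1]
P̄ = F·P·Fᵀ + Q = [15 -4; -4 11]
S = H·P̄·Hᵀ + R = [211]
K = P̄·Hᵀ·S⁻¹ = [42/211; -41/211]
x' − x̄ = [-588/211, 574/211] = K·y
y = (KᵀK)⁻¹·Kᵀ·(x' − x̄) = [-14]
z = y + H·x̄ = [-14] + [11] = [-3]

z = [-3]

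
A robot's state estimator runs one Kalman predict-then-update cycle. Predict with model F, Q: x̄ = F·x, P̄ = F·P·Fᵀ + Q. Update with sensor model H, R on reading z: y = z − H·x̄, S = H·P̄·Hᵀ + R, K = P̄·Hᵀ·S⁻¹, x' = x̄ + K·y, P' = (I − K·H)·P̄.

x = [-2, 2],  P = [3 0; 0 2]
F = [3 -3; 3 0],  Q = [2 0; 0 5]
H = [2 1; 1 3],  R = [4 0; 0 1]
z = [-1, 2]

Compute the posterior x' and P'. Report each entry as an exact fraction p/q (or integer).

x̄ = F·x = [-12, -6]
P̄ = F·P·Fᵀ + Q = [47 27; 27 32]
y = z − H·x̄ = [29, 32]
S = H·P̄·Hᵀ + R = [332 379; 379 498]
K = P̄·Hᵀ·S⁻¹ = [11746/21695 -3363/21695; -3789/21695 8242/21695]
x' = x̄ + K·y = [-27322/21695, 23693/21695]
P' = (I − K·H)·P̄ = [28863/21695 -10742/21695; -10742/21695 6328/21695]

x' = [-27322/21695, 23693/21695]
P' = [28863/21695 -10742/21695; -10742/21695 6328/21695]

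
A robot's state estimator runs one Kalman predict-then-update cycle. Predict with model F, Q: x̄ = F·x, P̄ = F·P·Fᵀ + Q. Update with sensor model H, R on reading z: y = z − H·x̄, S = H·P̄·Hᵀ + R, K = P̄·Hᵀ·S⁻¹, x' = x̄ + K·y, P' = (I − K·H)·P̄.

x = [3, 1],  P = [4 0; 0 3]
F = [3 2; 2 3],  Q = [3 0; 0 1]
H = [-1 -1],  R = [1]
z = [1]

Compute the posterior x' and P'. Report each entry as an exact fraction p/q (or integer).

x̄ = F·x = [11, 9]
P̄ = F·P·Fᵀ + Q = [51 42; 42 44]
y = z − H·x̄ = [21]
S = H·P̄·Hᵀ + R = [180]
K = P̄·Hᵀ·S⁻¹ = [-31/60; -43/90]
x' = x̄ + K·y = [3/20, -31/30]
P' = (I − K·H)·P̄ = [59/20 -73/30; -73/30 131/45]

x' = [3/20, -31/30]
P' = [59/20 -73/30; -73/30 131/45]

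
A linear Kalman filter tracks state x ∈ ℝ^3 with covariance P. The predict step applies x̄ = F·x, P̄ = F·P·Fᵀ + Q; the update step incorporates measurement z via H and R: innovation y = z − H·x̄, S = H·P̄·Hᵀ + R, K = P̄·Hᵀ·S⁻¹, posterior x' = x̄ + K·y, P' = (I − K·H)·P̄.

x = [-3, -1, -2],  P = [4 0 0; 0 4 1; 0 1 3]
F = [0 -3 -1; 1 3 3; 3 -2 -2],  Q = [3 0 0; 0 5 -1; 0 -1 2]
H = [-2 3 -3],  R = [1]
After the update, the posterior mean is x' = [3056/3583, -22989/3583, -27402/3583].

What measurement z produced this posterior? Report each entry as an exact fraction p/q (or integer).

x̄ = F·x = [5, -12, -3]
P̄ = F·P·Fᵀ + Q = [48 -57 38; -57 90 -43; 38 -43 74]
S = H·P̄·Hᵀ + R = [3583]
K = P̄·Hᵀ·S⁻¹ = [-381/3583; 513/3583; -427/3583]
x' − x̄ = [-14859/3583, 20007/3583, -16653/3583] = K·y
y = (KᵀK)⁻¹·Kᵀ·(x' − x̄) = [39]
z = y + H·x̄ = [39] + [-37] = [2]

z = [2]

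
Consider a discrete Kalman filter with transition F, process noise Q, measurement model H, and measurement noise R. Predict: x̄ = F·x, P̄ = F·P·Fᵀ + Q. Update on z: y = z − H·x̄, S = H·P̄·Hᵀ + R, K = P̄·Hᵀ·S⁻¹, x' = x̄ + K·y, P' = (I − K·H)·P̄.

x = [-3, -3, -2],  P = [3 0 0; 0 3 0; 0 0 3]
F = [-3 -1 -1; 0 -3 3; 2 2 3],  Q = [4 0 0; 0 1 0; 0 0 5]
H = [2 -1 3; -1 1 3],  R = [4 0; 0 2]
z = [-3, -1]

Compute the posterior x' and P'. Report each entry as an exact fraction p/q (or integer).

x' = [316364/72837, 547055/72837, -34784/24279]
P' = [954016/72837 1400440/72837 -52780/24279; 1400440/72837 2161657/72837 -81343/24279; -52780/24279 -81343/24279 4253/8093]

x̄ = F·x = [14, 3, -18]
P̄ = F·P·Fᵀ + Q = [37 0 -33; 0 55 9; -33 9 56]
y = z − H·x̄ = [26, 64]
S = H·P̄·Hᵀ + R = [261 276; 276 850]
K = P̄·Hᵀ·S⁻¹ = [8143/72837 -4766/24279; -23216/72837 4855/24279; 3515/24279 1619/8093]
x' = x̄ + K·y = [316364/72837, 547055/72837, -34784/24279]
P' = (I − K·H)·P̄ = [954016/72837 1400440/72837 -52780/24279; 1400440/72837 2161657/72837 -81343/24279; -52780/24279 -81343/24279 4253/8093]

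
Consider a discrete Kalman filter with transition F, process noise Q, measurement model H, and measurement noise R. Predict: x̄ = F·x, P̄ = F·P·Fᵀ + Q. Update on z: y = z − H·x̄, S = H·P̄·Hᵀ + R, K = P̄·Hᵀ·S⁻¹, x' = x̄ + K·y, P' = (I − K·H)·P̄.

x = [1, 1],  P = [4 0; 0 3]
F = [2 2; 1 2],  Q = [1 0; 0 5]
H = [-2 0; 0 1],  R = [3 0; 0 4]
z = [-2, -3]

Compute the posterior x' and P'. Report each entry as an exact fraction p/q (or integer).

x' = [248/275, -2229/1375]
P' = [39/55 48/275; 48/275 3596/1375]

x̄ = F·x = [4, 3]
P̄ = F·P·Fᵀ + Q = [29 20; 20 21]
y = z − H·x̄ = [6, -6]
S = H·P̄·Hᵀ + R = [119 -40; -40 25]
K = P̄·Hᵀ·S⁻¹ = [-26/55 12/275; -32/275 899/1375]
x' = x̄ + K·y = [248/275, -2229/1375]
P' = (I − K·H)·P̄ = [39/55 48/275; 48/275 3596/1375]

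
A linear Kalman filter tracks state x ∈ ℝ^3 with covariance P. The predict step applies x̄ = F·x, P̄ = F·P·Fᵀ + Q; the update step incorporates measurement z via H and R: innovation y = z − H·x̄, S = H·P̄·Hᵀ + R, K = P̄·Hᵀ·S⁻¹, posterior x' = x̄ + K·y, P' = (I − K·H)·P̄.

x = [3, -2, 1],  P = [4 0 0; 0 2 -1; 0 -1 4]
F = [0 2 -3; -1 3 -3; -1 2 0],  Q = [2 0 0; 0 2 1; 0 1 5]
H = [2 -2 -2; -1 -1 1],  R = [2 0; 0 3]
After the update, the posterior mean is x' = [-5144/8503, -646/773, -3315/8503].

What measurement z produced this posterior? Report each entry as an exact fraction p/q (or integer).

x̄ = F·x = [-7, -12, -7]
P̄ = F·P·Fᵀ + Q = [58 63 14; 63 78 23; 14 23 17]
S = H·P̄·Hᵀ + R = [182 62; 62 208]
K = P̄·Hᵀ·S⁻¹ = [-635/17006 -8559/17006; -193/773 -381/773; -2394/8503 -104/8503]
x' − x̄ = [54377/8503, 8630/773, 56206/8503] = K·y
y = (KᵀK)⁻¹·Kᵀ·(x' − x̄) = [-23, -11]
z = y + H·x̄ = [-23, -11] + [24, 12] = [1, 1]

z = [1, 1]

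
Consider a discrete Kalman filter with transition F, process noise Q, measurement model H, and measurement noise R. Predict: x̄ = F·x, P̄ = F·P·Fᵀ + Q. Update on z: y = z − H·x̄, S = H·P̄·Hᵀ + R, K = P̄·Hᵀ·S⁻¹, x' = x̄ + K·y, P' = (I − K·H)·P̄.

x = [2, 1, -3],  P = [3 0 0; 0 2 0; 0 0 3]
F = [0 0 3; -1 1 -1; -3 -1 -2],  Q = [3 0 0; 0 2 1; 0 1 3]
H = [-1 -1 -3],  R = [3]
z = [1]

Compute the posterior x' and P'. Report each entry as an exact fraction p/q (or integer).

x̄ = F·x = [-9, 2, -1]
P̄ = F·P·Fᵀ + Q = [30 -9 -18; -9 10 14; -18 14 44]
y = z − H·x̄ = [-9]
S = H·P̄·Hᵀ + R = [397]
K = P̄·Hᵀ·S⁻¹ = [33/397; -43/397; -128/397]
x' = x̄ + K·y = [-3870/397, 1181/397, 755/397]
P' = (I − K·H)·P̄ = [10821/397 -2154/397 -2922/397; -2154/397 2121/397 54/397; -2922/397 54/397 1084/397]

x' = [-3870/397, 1181/397, 755/397]
P' = [10821/397 -2154/397 -2922/397; -2154/397 2121/397 54/397; -2922/397 54/397 1084/397]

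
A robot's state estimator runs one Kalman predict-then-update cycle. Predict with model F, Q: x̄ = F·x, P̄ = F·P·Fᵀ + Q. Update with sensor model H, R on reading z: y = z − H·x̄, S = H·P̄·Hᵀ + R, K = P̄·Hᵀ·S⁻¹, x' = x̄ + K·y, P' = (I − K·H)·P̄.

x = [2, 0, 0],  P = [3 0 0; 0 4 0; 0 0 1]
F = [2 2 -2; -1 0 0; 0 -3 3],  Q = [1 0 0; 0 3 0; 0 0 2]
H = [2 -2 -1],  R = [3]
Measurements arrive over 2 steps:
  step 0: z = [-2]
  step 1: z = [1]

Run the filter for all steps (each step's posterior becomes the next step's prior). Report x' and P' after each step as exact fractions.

step 0: x̄ = F·x = [4, -2, 0]
step 0: P̄ = F·P·Fᵀ + Q = [33 -6 -30; -6 6 0; -30 0 47]
step 0: y = z − H·x̄ = [-14]
step 0: S = H·P̄·Hᵀ + R = [374]
step 0: K = P̄·Hᵀ·S⁻¹ = [54/187; -12/187; -107/374]
step 0: x' = x̄ + K·y = [-8/187, -206/187, 749/187]
step 0: P' = (I − K·H)·P̄ = [339/187 174/187 168/187; 174/187 834/187 -1284/187; 168/187 -1284/187 6129/374]
step 1: x̄ = F·x = [-1926/187, 8/187, 2865/187]
step 1: P̄ = F·P·Fᵀ + Q = [27457/187 -690/187 -38835/187; -690/187 900/187 18/187; -38835/187 18/187 117145/374]
step 1: y = z − H·x̄ = [6920/187]
step 1: S = H·P̄·Hᵀ + R = [666987/374]
step 1: K = P̄·Hᵀ·S⁻¹ = [190258/666987; -2132/222329; -272557/666987]
step 1: x' = x̄ + K·y = [170954/666987, -69384/222329, 132745/666987]
step 1: P' = (I − K·H)·P̄ = [1146571/666987 264214/222329 137084/666987; 264214/222329 1033572/222329 -1532320/222329; 137084/666987 -1532320/222329 10285759/666987]

step 0: x' = [-8/187, -206/187, 749/187], P' = [339/187 174/187 168/187; 174/187 834/187 -1284/187; 168/187 -1284/187 6129/374]
step 1: x' = [170954/666987, -69384/222329, 132745/666987], P' = [1146571/666987 264214/222329 137084/666987; 264214/222329 1033572/222329 -1532320/222329; 137084/666987 -1532320/222329 10285759/666987]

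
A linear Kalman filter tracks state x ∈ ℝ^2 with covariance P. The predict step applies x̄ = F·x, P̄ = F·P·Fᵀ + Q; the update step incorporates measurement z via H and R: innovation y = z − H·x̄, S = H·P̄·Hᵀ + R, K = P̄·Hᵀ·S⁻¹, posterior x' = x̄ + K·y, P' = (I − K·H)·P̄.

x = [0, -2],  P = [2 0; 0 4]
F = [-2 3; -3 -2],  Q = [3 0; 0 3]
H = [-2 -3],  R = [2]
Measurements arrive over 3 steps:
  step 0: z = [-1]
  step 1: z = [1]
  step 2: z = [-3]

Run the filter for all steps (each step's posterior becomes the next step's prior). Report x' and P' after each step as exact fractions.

step 0: x' = [-2216/379, 1603/379], P' = [14449/379 -9594/379; -9594/379 6454/379]
step 1: x' = [332923/409570, -50747/58510], P' = [3170984/614355 -94697/29255; -94697/29255 65651/29255]
step 2: x' = [-151298331/561084851, 656393696/561084851], P' = [2780848777/561084851 -1744773480/561084851; -1744773480/561084851 1214844326/561084851]

step 0: x̄ = F·x = [-6, 4]
step 0: P̄ = F·P·Fᵀ + Q = [47 -12; -12 37]
step 0: y = z − H·x̄ = [-1]
step 0: S = H·P̄·Hᵀ + R = [379]
step 0: K = P̄·Hᵀ·S⁻¹ = [-58/379; -87/379]
step 0: x' = x̄ + K·y = [-2216/379, 1603/379]
step 0: P' = (I − K·H)·P̄ = [14449/379 -9594/379; -9594/379 6454/379]
step 1: x̄ = F·x = [9241/379, 3442/379]
step 1: P̄ = F·P·Fᵀ + Q = [232147/379 95940/379; 95940/379 41866/379]
step 1: y = z − H·x̄ = [29187/379]
step 1: S = H·P̄·Hᵀ + R = [2457420/379]
step 1: K = P̄·Hᵀ·S⁻¹ = [-376057/1228710; -7559/58510]
step 1: x' = x̄ + K·y = [332923/409570, -50747/58510]
step 1: P' = (I − K·H)·P̄ = [3170984/614355 -94697/29255; -94697/29255 65651/29255]
step 2: x̄ = F·x = [-1731533/409570, -288311/409570]
step 2: P̄ = F·P·Fᵀ + Q = [50798684/614355 6899021/204785; 6899021/204785 4010987/204785]
step 2: y = z − H·x̄ = [-5556709/409570]
step 2: S = H·P̄·Hᵀ + R = [561084851/614355]
step 2: K = P̄·Hᵀ·S⁻¹ = [-163688557/561084851; -77493009/561084851]
step 2: x' = x̄ + K·y = [-151298331/561084851, 656393696/561084851]
step 2: P' = (I − K·H)·P̄ = [2780848777/561084851 -1744773480/561084851; -1744773480/561084851 1214844326/561084851]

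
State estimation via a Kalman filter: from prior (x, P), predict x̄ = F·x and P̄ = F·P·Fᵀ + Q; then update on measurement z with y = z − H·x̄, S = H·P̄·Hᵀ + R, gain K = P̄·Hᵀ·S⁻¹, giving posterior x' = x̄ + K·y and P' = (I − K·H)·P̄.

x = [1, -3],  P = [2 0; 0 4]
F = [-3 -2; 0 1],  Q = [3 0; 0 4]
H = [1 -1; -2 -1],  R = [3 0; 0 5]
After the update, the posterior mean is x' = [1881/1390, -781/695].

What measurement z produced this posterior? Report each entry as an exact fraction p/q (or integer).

z = [2, -2]

x̄ = F·x = [3, -3]
P̄ = F·P·Fᵀ + Q = [37 -8; -8 8]
S = H·P̄·Hᵀ + R = [64 -74; -74 129]
K = P̄·Hᵀ·S⁻¹ = [921/2780 -447/1390; -368/695 -168/695]
x' − x̄ = [-2289/1390, 1304/695] = K·y
y = (KᵀK)⁻¹·Kᵀ·(x' − x̄) = [-4, 1]
z = y + H·x̄ = [-4, 1] + [6, -3] = [2, -2]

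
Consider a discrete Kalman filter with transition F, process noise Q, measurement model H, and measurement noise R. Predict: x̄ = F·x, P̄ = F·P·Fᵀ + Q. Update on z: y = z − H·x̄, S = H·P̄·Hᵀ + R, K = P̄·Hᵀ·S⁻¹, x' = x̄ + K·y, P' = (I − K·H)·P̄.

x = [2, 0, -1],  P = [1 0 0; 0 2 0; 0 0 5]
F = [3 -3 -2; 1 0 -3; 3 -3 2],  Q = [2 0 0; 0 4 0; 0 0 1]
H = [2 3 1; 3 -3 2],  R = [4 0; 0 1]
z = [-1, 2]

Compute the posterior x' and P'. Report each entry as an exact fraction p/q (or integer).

x' = [-554420/862031, -294452/862031, 1259057/862031]
P' = [1355183/862031 5421/862031 -1995597/862031; 5421/862031 162262/862031 184200/862031; -1995597/862031 184200/862031 3364802/862031]

x̄ = F·x = [8, 5, 4]
P̄ = F·P·Fᵀ + Q = [49 33 7; 33 50 -27; 7 -27 48]
y = z − H·x̄ = [-36, -15]
S = H·P̄·Hᵀ + R = [960 7; 7 898]
K = P̄·Hᵀ·S⁻¹ = [182758/862031 58092/862031; 170457/862031 -102123/862031; -18448/862031 190213/862031]
x' = x̄ + K·y = [-554420/862031, -294452/862031, 1259057/862031]
P' = (I − K·H)·P̄ = [1355183/862031 5421/862031 -1995597/862031; 5421/862031 162262/862031 184200/862031; -1995597/862031 184200/862031 3364802/862031]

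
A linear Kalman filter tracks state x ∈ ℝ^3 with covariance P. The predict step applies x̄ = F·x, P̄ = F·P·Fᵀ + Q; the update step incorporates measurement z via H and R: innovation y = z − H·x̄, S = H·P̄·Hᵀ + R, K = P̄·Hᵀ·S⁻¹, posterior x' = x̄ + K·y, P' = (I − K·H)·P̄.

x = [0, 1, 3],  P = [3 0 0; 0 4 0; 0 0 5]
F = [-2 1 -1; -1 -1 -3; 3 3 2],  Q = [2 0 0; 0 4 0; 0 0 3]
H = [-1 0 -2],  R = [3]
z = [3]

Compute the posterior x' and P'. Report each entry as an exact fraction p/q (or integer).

x' = [-49/34, -85/18, -35/51]
P' = [773/34 29/2 -194/17; 29/2 583/18 -23/3; -194/17 -23/3 110/17]

x̄ = F·x = [-2, -10, 9]
P̄ = F·P·Fᵀ + Q = [23 17 -16; 17 56 -51; -16 -51 86]
y = z − H·x̄ = [19]
S = H·P̄·Hᵀ + R = [306]
K = P̄·Hᵀ·S⁻¹ = [1/34; 5/18; -26/51]
x' = x̄ + K·y = [-49/34, -85/18, -35/51]
P' = (I − K·H)·P̄ = [773/34 29/2 -194/17; 29/2 583/18 -23/3; -194/17 -23/3 110/17]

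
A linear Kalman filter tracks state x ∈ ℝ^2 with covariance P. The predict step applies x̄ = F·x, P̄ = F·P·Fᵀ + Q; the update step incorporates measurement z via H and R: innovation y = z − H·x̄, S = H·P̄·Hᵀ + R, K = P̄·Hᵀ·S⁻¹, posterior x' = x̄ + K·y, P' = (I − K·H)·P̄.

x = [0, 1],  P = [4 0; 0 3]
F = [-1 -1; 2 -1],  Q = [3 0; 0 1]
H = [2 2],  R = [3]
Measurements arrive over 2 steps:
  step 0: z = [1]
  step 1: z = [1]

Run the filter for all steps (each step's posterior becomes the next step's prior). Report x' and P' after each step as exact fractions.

step 0: x̄ = F·x = [-1, -1]
step 0: P̄ = F·P·Fᵀ + Q = [10 -5; -5 20]
step 0: y = z − H·x̄ = [5]
step 0: S = H·P̄·Hᵀ + R = [83]
step 0: K = P̄·Hᵀ·S⁻¹ = [10/83; 30/83]
step 0: x' = x̄ + K·y = [-33/83, 67/83]
step 0: P' = (I − K·H)·P̄ = [730/83 -715/83; -715/83 760/83]
step 1: x̄ = F·x = [-34/83, -133/83]
step 1: P̄ = F·P·Fᵀ + Q = [309/83 15/83; 15/83 6623/83]
step 1: y = z − H·x̄ = [417/83]
step 1: S = H·P̄·Hᵀ + R = [28097/83]
step 1: K = P̄·Hᵀ·S⁻¹ = [648/28097; 13276/28097]
step 1: x' = x̄ + K·y = [-8254/28097, 21677/28097]
step 1: P' = (I − K·H)·P̄ = [99543/28097 -98571/28097; -98571/28097 118485/28097]

step 0: x' = [-33/83, 67/83], P' = [730/83 -715/83; -715/83 760/83]
step 1: x' = [-8254/28097, 21677/28097], P' = [99543/28097 -98571/28097; -98571/28097 118485/28097]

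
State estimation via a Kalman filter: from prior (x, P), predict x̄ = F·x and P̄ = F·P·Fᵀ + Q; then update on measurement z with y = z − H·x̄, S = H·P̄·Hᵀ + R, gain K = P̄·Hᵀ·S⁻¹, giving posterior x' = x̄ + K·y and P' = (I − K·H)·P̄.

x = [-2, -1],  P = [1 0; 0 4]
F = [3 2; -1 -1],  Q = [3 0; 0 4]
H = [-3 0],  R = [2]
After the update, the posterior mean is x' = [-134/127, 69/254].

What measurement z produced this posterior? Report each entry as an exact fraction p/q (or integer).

z = [3]

x̄ = F·x = [-8, 3]
P̄ = F·P·Fᵀ + Q = [28 -11; -11 9]
S = H·P̄·Hᵀ + R = [254]
K = P̄·Hᵀ·S⁻¹ = [-42/127; 33/254]
x' − x̄ = [882/127, -693/254] = K·y
y = (KᵀK)⁻¹·Kᵀ·(x' − x̄) = [-21]
z = y + H·x̄ = [-21] + [24] = [3]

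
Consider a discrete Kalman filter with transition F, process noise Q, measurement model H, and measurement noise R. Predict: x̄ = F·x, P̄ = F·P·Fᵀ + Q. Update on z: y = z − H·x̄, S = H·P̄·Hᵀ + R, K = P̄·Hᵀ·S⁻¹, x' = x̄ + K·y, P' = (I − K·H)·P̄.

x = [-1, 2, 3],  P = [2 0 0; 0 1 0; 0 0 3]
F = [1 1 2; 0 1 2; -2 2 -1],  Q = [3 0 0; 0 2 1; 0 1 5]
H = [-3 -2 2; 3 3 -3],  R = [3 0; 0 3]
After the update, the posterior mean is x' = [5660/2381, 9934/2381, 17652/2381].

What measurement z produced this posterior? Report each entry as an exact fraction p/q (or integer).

x̄ = F·x = [7, 8, 3]
P̄ = F·P·Fᵀ + Q = [18 13 -8; 13 15 -3; -8 -3 20]
S = H·P̄·Hᵀ + R = [581 -723; -723 912]
K = P̄·Hᵀ·S⁻¹ = [-987/2381 -477/2381; -387/2381 -64/2381; -1133/2381 -1141/2381]
x' − x̄ = [-11007/2381, -9114/2381, 10509/2381] = K·y
y = (KᵀK)⁻¹·Kᵀ·(x' − x̄) = [30, -39]
z = y + H·x̄ = [30, -39] + [-31, 36] = [-1, -3]

z = [-1, -3]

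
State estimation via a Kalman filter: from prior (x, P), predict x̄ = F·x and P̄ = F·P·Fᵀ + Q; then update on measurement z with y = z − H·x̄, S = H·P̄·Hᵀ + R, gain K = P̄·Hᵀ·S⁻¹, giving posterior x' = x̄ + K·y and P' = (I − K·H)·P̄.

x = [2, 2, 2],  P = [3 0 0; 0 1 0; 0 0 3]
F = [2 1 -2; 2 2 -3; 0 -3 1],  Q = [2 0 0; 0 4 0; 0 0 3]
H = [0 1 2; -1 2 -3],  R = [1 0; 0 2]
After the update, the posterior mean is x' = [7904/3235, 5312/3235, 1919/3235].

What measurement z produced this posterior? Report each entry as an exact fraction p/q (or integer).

z = [3, -1]

x̄ = F·x = [2, 2, -4]
P̄ = F·P·Fᵀ + Q = [27 32 -9; 32 47 -15; -9 -15 15]
S = H·P̄·Hᵀ + R = [48 -25; -25 350]
K = P̄·Hᵀ·S⁻¹ = [260/647 3422/16175; 345/647 5561/16175; 144/647 -2793/16175]
x' − x̄ = [1434/3235, -1158/3235, 14859/3235] = K·y
y = (KᵀK)⁻¹·Kᵀ·(x' − x̄) = [9, -15]
z = y + H·x̄ = [9, -15] + [-6, 14] = [3, -1]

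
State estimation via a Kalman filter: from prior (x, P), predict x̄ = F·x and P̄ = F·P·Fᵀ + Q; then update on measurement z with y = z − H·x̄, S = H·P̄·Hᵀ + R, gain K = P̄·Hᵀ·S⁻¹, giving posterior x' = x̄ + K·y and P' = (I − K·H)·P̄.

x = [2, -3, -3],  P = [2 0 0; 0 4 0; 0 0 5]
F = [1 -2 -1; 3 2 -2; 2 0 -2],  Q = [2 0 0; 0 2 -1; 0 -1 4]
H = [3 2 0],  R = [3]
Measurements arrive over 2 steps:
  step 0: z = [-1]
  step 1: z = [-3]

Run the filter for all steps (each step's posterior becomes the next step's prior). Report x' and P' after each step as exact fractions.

step 0: x̄ = F·x = [11, 6, 10]
step 0: P̄ = F·P·Fᵀ + Q = [25 0 14; 0 56 31; 14 31 32]
step 0: y = z − H·x̄ = [-46]
step 0: S = H·P̄·Hᵀ + R = [452]
step 0: K = P̄·Hᵀ·S⁻¹ = [75/452; 28/113; 26/113]
step 0: x' = x̄ + K·y = [761/226, -610/113, -66/113]
step 0: P' = (I − K·H)·P̄ = [5675/452 -2100/113 -368/113; -2100/113 3192/113 591/113; -368/113 591/113 912/113]
step 1: x̄ = F·x = [3333/226, 107/226, 893/113]
step 1: P̄ = F·P·Fᵀ + Q = [107299/452 18937/452 33795/226; 18937/452 15595/452 9927/226; 33795/226 9927/226 12719/113]
step 1: y = z − H·x̄ = [-10891/226]
step 1: S = H·P̄·Hᵀ + R = [1256671/452]
step 1: K = P̄·Hᵀ·S⁻¹ = [359771/1256671; 88001/1256671; 242478/1256671]
step 1: x' = x̄ + K·y = [1195657/1256671, -3645819/1256671, -1754042/1256671]
step 1: P' = (I − K·H)·P̄ = [11956569/1256671 -17395197/1256671 -5084424/1256671; -17395197/1256671 26224797/1256671 7990353/1256671; -5084424/1256671 7990353/1256671 11369056/1256671]

step 0: x' = [761/226, -610/113, -66/113], P' = [5675/452 -2100/113 -368/113; -2100/113 3192/113 591/113; -368/113 591/113 912/113]
step 1: x' = [1195657/1256671, -3645819/1256671, -1754042/1256671], P' = [11956569/1256671 -17395197/1256671 -5084424/1256671; -17395197/1256671 26224797/1256671 7990353/1256671; -5084424/1256671 7990353/1256671 11369056/1256671]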